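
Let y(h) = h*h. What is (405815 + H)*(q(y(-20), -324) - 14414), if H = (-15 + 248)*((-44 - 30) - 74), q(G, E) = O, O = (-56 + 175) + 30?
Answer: -5297036715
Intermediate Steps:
O = 149 (O = 119 + 30 = 149)
y(h) = h**2
q(G, E) = 149
H = -34484 (H = 233*(-74 - 74) = 233*(-148) = -34484)
(405815 + H)*(q(y(-20), -324) - 14414) = (405815 - 34484)*(149 - 14414) = 371331*(-14265) = -5297036715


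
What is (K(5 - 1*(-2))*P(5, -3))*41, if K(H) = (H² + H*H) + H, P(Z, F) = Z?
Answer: 21525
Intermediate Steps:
K(H) = H + 2*H² (K(H) = (H² + H²) + H = 2*H² + H = H + 2*H²)
(K(5 - 1*(-2))*P(5, -3))*41 = (((5 - 1*(-2))*(1 + 2*(5 - 1*(-2))))*5)*41 = (((5 + 2)*(1 + 2*(5 + 2)))*5)*41 = ((7*(1 + 2*7))*5)*41 = ((7*(1 + 14))*5)*41 = ((7*15)*5)*41 = (105*5)*41 = 525*41 = 21525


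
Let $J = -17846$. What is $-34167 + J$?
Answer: $-52013$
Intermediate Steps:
$-34167 + J = -34167 - 17846 = -52013$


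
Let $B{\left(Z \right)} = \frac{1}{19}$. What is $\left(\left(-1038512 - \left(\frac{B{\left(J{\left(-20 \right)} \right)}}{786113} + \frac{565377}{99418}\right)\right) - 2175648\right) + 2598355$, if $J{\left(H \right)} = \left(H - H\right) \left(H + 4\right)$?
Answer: $- \frac{914430752057640867}{1484921862446} \approx -6.1581 \cdot 10^{5}$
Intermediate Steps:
$J{\left(H \right)} = 0$ ($J{\left(H \right)} = 0 \left(4 + H\right) = 0$)
$B{\left(Z \right)} = \frac{1}{19}$
$\left(\left(-1038512 - \left(\frac{B{\left(J{\left(-20 \right)} \right)}}{786113} + \frac{565377}{99418}\right)\right) - 2175648\right) + 2598355 = \left(\left(-1038512 - \left(\frac{1}{19 \cdot 786113} + \frac{565377}{99418}\right)\right) - 2175648\right) + 2598355 = \left(\left(-1038512 - \left(\frac{1}{19} \cdot \frac{1}{786113} + 565377 \cdot \frac{1}{99418}\right)\right) - 2175648\right) + 2598355 = \left(\left(-1038512 - \left(\frac{1}{14936147} + \frac{565377}{99418}\right)\right) - 2175648\right) + 2598355 = \left(\left(-1038512 - \frac{8444554081837}{1484921862446}\right) - 2175648\right) + 2598355 = \left(- \frac{1542117617766602189}{1484921862446} - 2175648\right) + 2598355 = - \frac{4772784897953517197}{1484921862446} + 2598355 = - \frac{914430752057640867}{1484921862446}$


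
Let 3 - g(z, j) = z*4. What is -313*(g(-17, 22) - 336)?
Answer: 82945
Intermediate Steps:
g(z, j) = 3 - 4*z (g(z, j) = 3 - z*4 = 3 - 4*z)
-313*(g(-17, 22) - 336) = -313*((3 - 4*(-17)) - 336) = -313*((3 + 68) - 336) = -313*(71 - 336) = -313*(-265) = 82945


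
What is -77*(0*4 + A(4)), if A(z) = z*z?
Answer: -1232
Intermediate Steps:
A(z) = z²
-77*(0*4 + A(4)) = -77*(0*4 + 4²) = -77*(0 + 16) = -77*16 = -1232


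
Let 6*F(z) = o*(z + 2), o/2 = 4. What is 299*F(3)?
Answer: 5980/3 ≈ 1993.3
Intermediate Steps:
o = 8 (o = 2*4 = 8)
F(z) = 8/3 + 4*z/3 (F(z) = (8*(z + 2))/6 = (8*(2 + z))/6 = (16 + 8*z)/6 = 8/3 + 4*z/3)
299*F(3) = 299*(8/3 + (4/3)*3) = 299*(8/3 + 4) = 299*(20/3) = 5980/3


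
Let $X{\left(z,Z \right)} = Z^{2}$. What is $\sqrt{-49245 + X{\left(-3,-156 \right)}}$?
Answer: $19 i \sqrt{69} \approx 157.83 i$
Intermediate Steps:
$\sqrt{-49245 + X{\left(-3,-156 \right)}} = \sqrt{-49245 + \left(-156\right)^{2}} = \sqrt{-49245 + 24336} = \sqrt{-24909} = 19 i \sqrt{69}$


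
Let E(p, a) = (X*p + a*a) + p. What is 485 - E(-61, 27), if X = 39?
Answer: 2196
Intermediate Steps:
E(p, a) = a² + 40*p (E(p, a) = (39*p + a*a) + p = (39*p + a²) + p = (a² + 39*p) + p = a² + 40*p)
485 - E(-61, 27) = 485 - (27² + 40*(-61)) = 485 - (729 - 2440) = 485 - 1*(-1711) = 485 + 1711 = 2196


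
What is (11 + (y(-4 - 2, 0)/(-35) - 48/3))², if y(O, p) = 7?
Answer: 676/25 ≈ 27.040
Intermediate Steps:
(11 + (y(-4 - 2, 0)/(-35) - 48/3))² = (11 + (7/(-35) - 48/3))² = (11 + (7*(-1/35) - 48*⅓))² = (11 + (-⅕ - 16))² = (11 - 81/5)² = (-26/5)² = 676/25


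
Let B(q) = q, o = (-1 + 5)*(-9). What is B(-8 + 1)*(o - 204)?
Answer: 1680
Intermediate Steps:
o = -36 (o = 4*(-9) = -36)
B(-8 + 1)*(o - 204) = (-8 + 1)*(-36 - 204) = -7*(-240) = 1680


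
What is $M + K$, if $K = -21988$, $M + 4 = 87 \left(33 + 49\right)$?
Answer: $-14858$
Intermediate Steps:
$M = 7130$ ($M = -4 + 87 \left(33 + 49\right) = -4 + 87 \cdot 82 = -4 + 7134 = 7130$)
$M + K = 7130 - 21988 = -14858$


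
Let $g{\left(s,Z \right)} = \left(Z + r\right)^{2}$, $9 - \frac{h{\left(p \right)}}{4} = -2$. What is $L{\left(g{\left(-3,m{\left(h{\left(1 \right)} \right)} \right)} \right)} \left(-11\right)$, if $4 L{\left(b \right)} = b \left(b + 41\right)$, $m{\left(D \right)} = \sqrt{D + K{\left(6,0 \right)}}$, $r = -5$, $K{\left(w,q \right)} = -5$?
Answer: $-29205 + \frac{9295 \sqrt{39}}{2} \approx -181.37$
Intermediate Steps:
$h{\left(p \right)} = 44$ ($h{\left(p \right)} = 36 - -8 = 36 + 8 = 44$)
$m{\left(D \right)} = \sqrt{-5 + D}$ ($m{\left(D \right)} = \sqrt{D - 5} = \sqrt{-5 + D}$)
$g{\left(s,Z \right)} = \left(-5 + Z\right)^{2}$ ($g{\left(s,Z \right)} = \left(Z - 5\right)^{2} = \left(-5 + Z\right)^{2}$)
$L{\left(b \right)} = \frac{b \left(41 + b\right)}{4}$ ($L{\left(b \right)} = \frac{b \left(b + 41\right)}{4} = \frac{b \left(41 + b\right)}{4}$)
$L{\left(g{\left(-3,m{\left(h{\left(1 \right)} \right)} \right)} \right)} \left(-11\right) = \frac{\left(-5 + \sqrt{-5 + 44}\right)^{2} \left(41 + \left(-5 + \sqrt{-5 + 44}\right)^{2}\right)}{4} \left(-11\right) = \frac{\left(-5 + \sqrt{39}\right)^{2} \left(41 + \left(-5 + \sqrt{39}\right)^{2}\right)}{4} \left(-11\right) = - \frac{11 \left(-5 + \sqrt{39}\right)^{2} \left(41 + \left(-5 + \sqrt{39}\right)^{2}\right)}{4}$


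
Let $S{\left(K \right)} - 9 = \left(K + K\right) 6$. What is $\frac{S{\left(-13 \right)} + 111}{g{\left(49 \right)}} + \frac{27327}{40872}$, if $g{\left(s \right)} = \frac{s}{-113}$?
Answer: $\frac{55868773}{667576} \approx 83.689$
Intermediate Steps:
$S{\left(K \right)} = 9 + 12 K$ ($S{\left(K \right)} = 9 + \left(K + K\right) 6 = 9 + 2 K 6 = 9 + 12 K$)
$g{\left(s \right)} = - \frac{s}{113}$ ($g{\left(s \right)} = s \left(- \frac{1}{113}\right) = - \frac{s}{113}$)
$\frac{S{\left(-13 \right)} + 111}{g{\left(49 \right)}} + \frac{27327}{40872} = \frac{\left(9 + 12 \left(-13\right)\right) + 111}{\left(- \frac{1}{113}\right) 49} + \frac{27327}{40872} = \frac{\left(9 - 156\right) + 111}{- \frac{49}{113}} + 27327 \cdot \frac{1}{40872} = \left(-147 + 111\right) \left(- \frac{113}{49}\right) + \frac{9109}{13624} = \left(-36\right) \left(- \frac{113}{49}\right) + \frac{9109}{13624} = \frac{4068}{49} + \frac{9109}{13624} = \frac{55868773}{667576}$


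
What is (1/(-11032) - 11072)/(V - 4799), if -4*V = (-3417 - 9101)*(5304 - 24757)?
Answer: 24429261/134332168460 ≈ 0.00018186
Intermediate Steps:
V = -121756327/2 (V = -(-3417 - 9101)*(5304 - 24757)/4 = -(-6259)*(-19453)/2 = -¼*243512654 = -121756327/2 ≈ -6.0878e+7)
(1/(-11032) - 11072)/(V - 4799) = (1/(-11032) - 11072)/(-121756327/2 - 4799) = (-1/11032 - 11072)/(-121765925/2) = -122146305/11032*(-2/121765925) = 24429261/134332168460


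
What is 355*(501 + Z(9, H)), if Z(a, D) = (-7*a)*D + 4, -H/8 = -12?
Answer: -1967765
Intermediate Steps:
H = 96 (H = -8*(-12) = 96)
Z(a, D) = 4 - 7*D*a (Z(a, D) = -7*D*a + 4 = 4 - 7*D*a)
355*(501 + Z(9, H)) = 355*(501 + (4 - 7*96*9)) = 355*(501 + (4 - 6048)) = 355*(501 - 6044) = 355*(-5543) = -1967765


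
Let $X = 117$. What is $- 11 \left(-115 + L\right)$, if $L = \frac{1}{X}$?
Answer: $\frac{147994}{117} \approx 1264.9$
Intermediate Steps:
$L = \frac{1}{117} \approx 0.008547$
$- 11 \left(-115 + L\right) = - 11 \left(-115 + \frac{1}{117}\right) = \left(-11\right) \left(- \frac{13454}{117}\right) = \frac{147994}{117}$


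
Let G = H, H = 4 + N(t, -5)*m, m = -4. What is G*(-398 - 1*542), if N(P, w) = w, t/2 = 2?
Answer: -22560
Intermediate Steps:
t = 4 (t = 2*2 = 4)
H = 24 (H = 4 - 5*(-4) = 4 + 20 = 24)
G = 24
G*(-398 - 1*542) = 24*(-398 - 1*542) = 24*(-398 - 542) = 24*(-940) = -22560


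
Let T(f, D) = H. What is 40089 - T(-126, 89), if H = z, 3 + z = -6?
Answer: 40098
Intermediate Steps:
z = -9 (z = -3 - 6 = -9)
H = -9
T(f, D) = -9
40089 - T(-126, 89) = 40089 - 1*(-9) = 40089 + 9 = 40098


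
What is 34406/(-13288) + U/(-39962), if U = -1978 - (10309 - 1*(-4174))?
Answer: -289049701/132753764 ≈ -2.1773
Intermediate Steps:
U = -16461 (U = -1978 - (10309 + 4174) = -1978 - 1*14483 = -1978 - 14483 = -16461)
34406/(-13288) + U/(-39962) = 34406/(-13288) - 16461/(-39962) = 34406*(-1/13288) - 16461*(-1/39962) = -17203/6644 + 16461/39962 = -289049701/132753764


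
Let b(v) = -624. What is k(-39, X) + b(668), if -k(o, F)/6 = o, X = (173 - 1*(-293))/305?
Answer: -390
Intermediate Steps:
X = 466/305 (X = (173 + 293)*(1/305) = 466*(1/305) = 466/305 ≈ 1.5279)
k(o, F) = -6*o
k(-39, X) + b(668) = -6*(-39) - 624 = 234 - 624 = -390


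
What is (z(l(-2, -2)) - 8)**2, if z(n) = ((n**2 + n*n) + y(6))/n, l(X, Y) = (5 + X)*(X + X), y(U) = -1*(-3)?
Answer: 16641/16 ≈ 1040.1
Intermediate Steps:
y(U) = 3
l(X, Y) = 2*X*(5 + X) (l(X, Y) = (5 + X)*(2*X) = 2*X*(5 + X))
z(n) = (3 + 2*n**2)/n (z(n) = ((n**2 + n*n) + 3)/n = ((n**2 + n**2) + 3)/n = (2*n**2 + 3)/n = (3 + 2*n**2)/n)
(z(l(-2, -2)) - 8)**2 = ((2*(2*(-2)*(5 - 2)) + 3/((2*(-2)*(5 - 2)))) - 8)**2 = ((2*(2*(-2)*3) + 3/((2*(-2)*3))) - 8)**2 = ((2*(-12) + 3/(-12)) - 8)**2 = ((-24 + 3*(-1/12)) - 8)**2 = ((-24 - 1/4) - 8)**2 = (-97/4 - 8)**2 = (-129/4)**2 = 16641/16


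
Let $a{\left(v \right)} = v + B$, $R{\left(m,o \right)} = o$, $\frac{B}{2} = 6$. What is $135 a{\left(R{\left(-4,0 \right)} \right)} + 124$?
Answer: $1744$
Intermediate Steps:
$B = 12$ ($B = 2 \cdot 6 = 12$)
$a{\left(v \right)} = 12 + v$ ($a{\left(v \right)} = v + 12 = 12 + v$)
$135 a{\left(R{\left(-4,0 \right)} \right)} + 124 = 135 \left(12 + 0\right) + 124 = 135 \cdot 12 + 124 = 1620 + 124 = 1744$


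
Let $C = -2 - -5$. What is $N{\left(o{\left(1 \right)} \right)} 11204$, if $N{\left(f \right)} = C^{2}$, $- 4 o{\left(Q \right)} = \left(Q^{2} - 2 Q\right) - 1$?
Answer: $100836$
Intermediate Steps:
$C = 3$ ($C = -2 + 5 = 3$)
$o{\left(Q \right)} = \frac{1}{4} + \frac{Q}{2} - \frac{Q^{2}}{4}$ ($o{\left(Q \right)} = - \frac{\left(Q^{2} - 2 Q\right) - 1}{4} = - \frac{-1 + Q^{2} - 2 Q}{4} = \frac{1}{4} + \frac{Q}{2} - \frac{Q^{2}}{4}$)
$N{\left(f \right)} = 9$ ($N{\left(f \right)} = 3^{2} = 9$)
$N{\left(o{\left(1 \right)} \right)} 11204 = 9 \cdot 11204 = 100836$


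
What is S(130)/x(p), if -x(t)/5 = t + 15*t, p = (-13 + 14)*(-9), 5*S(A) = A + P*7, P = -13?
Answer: 13/1200 ≈ 0.010833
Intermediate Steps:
S(A) = -91/5 + A/5 (S(A) = (A - 13*7)/5 = (A - 91)/5 = (-91 + A)/5 = -91/5 + A/5)
p = -9 (p = 1*(-9) = -9)
x(t) = -80*t (x(t) = -5*(t + 15*t) = -80*t)
S(130)/x(p) = (-91/5 + (⅕)*130)/((-80*(-9))) = (-91/5 + 26)/720 = (39/5)*(1/720) = 13/1200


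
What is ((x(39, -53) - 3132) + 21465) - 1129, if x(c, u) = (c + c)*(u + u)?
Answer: 8936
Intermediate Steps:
x(c, u) = 4*c*u (x(c, u) = (2*c)*(2*u) = 4*c*u)
((x(39, -53) - 3132) + 21465) - 1129 = ((4*39*(-53) - 3132) + 21465) - 1129 = ((-8268 - 3132) + 21465) - 1129 = (-11400 + 21465) - 1129 = 10065 - 1129 = 8936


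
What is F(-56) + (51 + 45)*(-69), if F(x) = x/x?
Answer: -6623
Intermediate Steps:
F(x) = 1
F(-56) + (51 + 45)*(-69) = 1 + (51 + 45)*(-69) = 1 + 96*(-69) = 1 - 6624 = -6623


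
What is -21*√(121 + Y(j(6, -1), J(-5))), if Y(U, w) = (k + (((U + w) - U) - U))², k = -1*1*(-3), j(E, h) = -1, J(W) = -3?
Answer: -21*√122 ≈ -231.95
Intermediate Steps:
k = 3 (k = -1*(-3) = 3)
Y(U, w) = (3 + w - U)² (Y(U, w) = (3 + (((U + w) - U) - U))² = (3 + (w - U))² = (3 + w - U)²)
-21*√(121 + Y(j(6, -1), J(-5))) = -21*√(121 + (3 - 3 - 1*(-1))²) = -21*√(121 + (3 - 3 + 1)²) = -21*√(121 + 1²) = -21*√(121 + 1) = -21*√122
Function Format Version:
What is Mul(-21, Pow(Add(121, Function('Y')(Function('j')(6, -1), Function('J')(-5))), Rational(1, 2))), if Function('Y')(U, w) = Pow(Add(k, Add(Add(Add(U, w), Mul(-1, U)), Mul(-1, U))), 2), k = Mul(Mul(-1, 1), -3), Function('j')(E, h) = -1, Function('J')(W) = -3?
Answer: Mul(-21, Pow(122, Rational(1, 2))) ≈ -231.95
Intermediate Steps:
k = 3 (k = Mul(-1, -3) = 3)
Function('Y')(U, w) = Pow(Add(3, w, Mul(-1, U)), 2) (Function('Y')(U, w) = Pow(Add(3, Add(Add(Add(U, w), Mul(-1, U)), Mul(-1, U))), 2) = Pow(Add(3, Add(w, Mul(-1, U))), 2) = Pow(Add(3, w, Mul(-1, U)), 2))
Mul(-21, Pow(Add(121, Function('Y')(Function('j')(6, -1), Function('J')(-5))), Rational(1, 2))) = Mul(-21, Pow(Add(121, Pow(Add(3, -3, Mul(-1, -1)), 2)), Rational(1, 2))) = Mul(-21, Pow(Add(121, Pow(Add(3, -3, 1), 2)), Rational(1, 2))) = Mul(-21, Pow(Add(121, Pow(1, 2)), Rational(1, 2))) = Mul(-21, Pow(Add(121, 1), Rational(1, 2))) = Mul(-21, Pow(122, Rational(1, 2)))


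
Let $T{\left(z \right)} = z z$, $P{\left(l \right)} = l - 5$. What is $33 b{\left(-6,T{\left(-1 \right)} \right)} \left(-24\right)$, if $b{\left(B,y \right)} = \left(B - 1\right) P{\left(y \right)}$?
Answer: $-22176$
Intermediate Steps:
$P{\left(l \right)} = -5 + l$
$T{\left(z \right)} = z^{2}$
$b{\left(B,y \right)} = \left(-1 + B\right) \left(-5 + y\right)$ ($b{\left(B,y \right)} = \left(B - 1\right) \left(-5 + y\right) = \left(-1 + B\right) \left(-5 + y\right)$)
$33 b{\left(-6,T{\left(-1 \right)} \right)} \left(-24\right) = 33 \left(-1 - 6\right) \left(-5 + \left(-1\right)^{2}\right) \left(-24\right) = 33 \left(- 7 \left(-5 + 1\right)\right) \left(-24\right) = 33 \left(\left(-7\right) \left(-4\right)\right) \left(-24\right) = 33 \cdot 28 \left(-24\right) = 924 \left(-24\right) = -22176$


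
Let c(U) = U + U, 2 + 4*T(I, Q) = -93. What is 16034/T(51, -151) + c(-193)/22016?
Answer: -706027423/1045760 ≈ -675.13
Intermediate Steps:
T(I, Q) = -95/4 (T(I, Q) = -½ + (¼)*(-93) = -½ - 93/4 = -95/4)
c(U) = 2*U
16034/T(51, -151) + c(-193)/22016 = 16034/(-95/4) + (2*(-193))/22016 = 16034*(-4/95) - 386*1/22016 = -64136/95 - 193/11008 = -706027423/1045760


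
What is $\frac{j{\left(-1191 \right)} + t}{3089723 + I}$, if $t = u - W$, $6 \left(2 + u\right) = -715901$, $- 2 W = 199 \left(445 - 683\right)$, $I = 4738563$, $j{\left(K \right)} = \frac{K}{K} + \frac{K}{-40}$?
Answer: $- \frac{17156287}{939394320} \approx -0.018263$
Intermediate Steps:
$j{\left(K \right)} = 1 - \frac{K}{40}$ ($j{\left(K \right)} = 1 + K \left(- \frac{1}{40}\right) = 1 - \frac{K}{40}$)
$W = 23681$ ($W = - \frac{199 \left(445 - 683\right)}{2} = - \frac{199 \left(-238\right)}{2} = \left(- \frac{1}{2}\right) \left(-47362\right) = 23681$)
$u = - \frac{715913}{6}$ ($u = -2 + \frac{1}{6} \left(-715901\right) = -2 - \frac{715901}{6} = - \frac{715913}{6} \approx -1.1932 \cdot 10^{5}$)
$t = - \frac{857999}{6}$ ($t = - \frac{715913}{6} - 23681 = - \frac{857999}{6} \approx -1.43 \cdot 10^{5}$)
$\frac{j{\left(-1191 \right)} + t}{3089723 + I} = \frac{\left(1 - - \frac{1191}{40}\right) - \frac{857999}{6}}{3089723 + 4738563} = \frac{\left(1 + \frac{1191}{40}\right) - \frac{857999}{6}}{7828286} = \left(\frac{1231}{40} - \frac{857999}{6}\right) \frac{1}{7828286} = \left(- \frac{17156287}{120}\right) \frac{1}{7828286} = - \frac{17156287}{939394320}$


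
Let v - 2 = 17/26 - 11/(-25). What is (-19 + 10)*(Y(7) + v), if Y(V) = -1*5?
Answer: 11151/650 ≈ 17.155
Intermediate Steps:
Y(V) = -5
v = 2011/650 (v = 2 + (17/26 - 11/(-25)) = 2 + (17*(1/26) - 11*(-1/25)) = 2 + (17/26 + 11/25) = 2 + 711/650 = 2011/650 ≈ 3.0938)
(-19 + 10)*(Y(7) + v) = (-19 + 10)*(-5 + 2011/650) = -9*(-1239/650) = 11151/650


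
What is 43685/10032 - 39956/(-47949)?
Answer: 75620929/14576496 ≈ 5.1879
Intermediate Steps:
43685/10032 - 39956/(-47949) = 43685*(1/10032) - 39956*(-1/47949) = 43685/10032 + 39956/47949 = 75620929/14576496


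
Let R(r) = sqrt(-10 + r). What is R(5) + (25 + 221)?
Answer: 246 + I*sqrt(5) ≈ 246.0 + 2.2361*I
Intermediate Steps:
R(5) + (25 + 221) = sqrt(-10 + 5) + (25 + 221) = sqrt(-5) + 246 = I*sqrt(5) + 246 = 246 + I*sqrt(5)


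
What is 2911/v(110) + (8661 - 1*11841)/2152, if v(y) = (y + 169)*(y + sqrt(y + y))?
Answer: -11194411/8105508 - 2911*sqrt(55)/1657260 ≈ -1.3941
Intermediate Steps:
v(y) = (169 + y)*(y + sqrt(2)*sqrt(y)) (v(y) = (169 + y)*(y + sqrt(2*y)) = (169 + y)*(y + sqrt(2)*sqrt(y)))
2911/v(110) + (8661 - 1*11841)/2152 = 2911/(110**2 + 169*110 + sqrt(2)*110**(3/2) + 169*sqrt(2)*sqrt(110)) + (8661 - 1*11841)/2152 = 2911/(12100 + 18590 + sqrt(2)*(110*sqrt(110)) + 338*sqrt(55)) + (8661 - 11841)*(1/2152) = 2911/(12100 + 18590 + 220*sqrt(55) + 338*sqrt(55)) - 3180*1/2152 = 2911/(30690 + 558*sqrt(55)) - 795/538 = -795/538 + 2911/(30690 + 558*sqrt(55))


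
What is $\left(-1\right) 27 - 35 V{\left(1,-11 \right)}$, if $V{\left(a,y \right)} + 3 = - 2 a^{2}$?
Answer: $148$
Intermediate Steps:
$V{\left(a,y \right)} = -3 - 2 a^{2}$
$\left(-1\right) 27 - 35 V{\left(1,-11 \right)} = \left(-1\right) 27 - 35 \left(-3 - 2 \cdot 1^{2}\right) = -27 - 35 \left(-3 - 2\right) = -27 - -175 = -27 + 175 = 148$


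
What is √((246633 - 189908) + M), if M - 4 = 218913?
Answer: √275642 ≈ 525.02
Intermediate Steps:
M = 218917 (M = 4 + 218913 = 218917)
√((246633 - 189908) + M) = √((246633 - 189908) + 218917) = √(56725 + 218917) = √275642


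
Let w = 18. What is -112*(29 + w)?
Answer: -5264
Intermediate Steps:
-112*(29 + w) = -112*(29 + 18) = -112*47 = -5264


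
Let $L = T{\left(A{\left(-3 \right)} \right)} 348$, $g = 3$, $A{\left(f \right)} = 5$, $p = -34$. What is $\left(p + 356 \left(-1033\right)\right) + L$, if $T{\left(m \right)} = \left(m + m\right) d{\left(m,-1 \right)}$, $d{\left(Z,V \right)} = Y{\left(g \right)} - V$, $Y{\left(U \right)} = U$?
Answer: $-353862$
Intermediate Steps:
$d{\left(Z,V \right)} = 3 - V$
$T{\left(m \right)} = 8 m$ ($T{\left(m \right)} = \left(m + m\right) \left(3 - -1\right) = 2 m \left(3 + 1\right) = 2 m 4 = 8 m$)
$L = 13920$ ($L = 8 \cdot 5 \cdot 348 = 40 \cdot 348 = 13920$)
$\left(p + 356 \left(-1033\right)\right) + L = \left(-34 + 356 \left(-1033\right)\right) + 13920 = \left(-34 - 367748\right) + 13920 = -367782 + 13920 = -353862$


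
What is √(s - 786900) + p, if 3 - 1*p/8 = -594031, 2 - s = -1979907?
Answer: 4752272 + √1193009 ≈ 4.7534e+6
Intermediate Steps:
s = 1979909 (s = 2 - 1*(-1979907) = 2 + 1979907 = 1979909)
p = 4752272 (p = 24 - 8*(-594031) = 24 + 4752248 = 4752272)
√(s - 786900) + p = √(1979909 - 786900) + 4752272 = √1193009 + 4752272 = 4752272 + √1193009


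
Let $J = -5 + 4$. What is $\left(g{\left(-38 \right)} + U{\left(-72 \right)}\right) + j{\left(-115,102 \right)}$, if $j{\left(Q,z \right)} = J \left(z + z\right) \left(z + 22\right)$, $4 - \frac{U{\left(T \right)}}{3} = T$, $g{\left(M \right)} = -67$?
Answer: $-25135$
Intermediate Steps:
$J = -1$
$U{\left(T \right)} = 12 - 3 T$
$j{\left(Q,z \right)} = - 2 z \left(22 + z\right)$ ($j{\left(Q,z \right)} = - \left(z + z\right) \left(z + 22\right) = - 2 z \left(22 + z\right)$)
$\left(g{\left(-38 \right)} + U{\left(-72 \right)}\right) + j{\left(-115,102 \right)} = \left(-67 + \left(12 - -216\right)\right) - 204 \left(22 + 102\right) = \left(-67 + \left(12 + 216\right)\right) - 204 \cdot 124 = \left(-67 + 228\right) - 25296 = 161 - 25296 = -25135$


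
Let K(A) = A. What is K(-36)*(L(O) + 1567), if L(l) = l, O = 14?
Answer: -56916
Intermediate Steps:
K(-36)*(L(O) + 1567) = -36*(14 + 1567) = -36*1581 = -56916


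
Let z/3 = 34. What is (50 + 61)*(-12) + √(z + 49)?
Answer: -1332 + √151 ≈ -1319.7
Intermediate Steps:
z = 102 (z = 3*34 = 102)
(50 + 61)*(-12) + √(z + 49) = (50 + 61)*(-12) + √(102 + 49) = 111*(-12) + √151 = -1332 + √151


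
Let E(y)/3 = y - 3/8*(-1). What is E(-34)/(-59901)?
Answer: 269/159736 ≈ 0.0016840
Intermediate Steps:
E(y) = 9/8 + 3*y (E(y) = 3*(y - 3/8*(-1)) = 3*(y + 3/8) = 3*(3/8 + y) = 9/8 + 3*y)
E(-34)/(-59901) = (9/8 + 3*(-34))/(-59901) = (9/8 - 102)*(-1/59901) = -807/8*(-1/59901) = 269/159736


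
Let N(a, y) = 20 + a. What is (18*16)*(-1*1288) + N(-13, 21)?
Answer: -370937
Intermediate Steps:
(18*16)*(-1*1288) + N(-13, 21) = (18*16)*(-1*1288) + (20 - 13) = 288*(-1288) + 7 = -370944 + 7 = -370937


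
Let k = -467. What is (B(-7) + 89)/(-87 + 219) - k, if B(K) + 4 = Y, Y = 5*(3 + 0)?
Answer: 15436/33 ≈ 467.76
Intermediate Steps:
Y = 15 (Y = 5*3 = 15)
B(K) = 11 (B(K) = -4 + 15 = 11)
(B(-7) + 89)/(-87 + 219) - k = (11 + 89)/(-87 + 219) - 1*(-467) = 100/132 + 467 = 100*(1/132) + 467 = 25/33 + 467 = 15436/33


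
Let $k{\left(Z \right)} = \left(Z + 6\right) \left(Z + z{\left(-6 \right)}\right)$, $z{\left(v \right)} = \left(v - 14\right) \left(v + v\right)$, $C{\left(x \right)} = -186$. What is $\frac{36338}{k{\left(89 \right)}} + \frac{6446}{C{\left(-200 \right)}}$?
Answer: $- \frac{97355431}{2906715} \approx -33.493$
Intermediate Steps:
$z{\left(v \right)} = 2 v \left(-14 + v\right)$ ($z{\left(v \right)} = \left(-14 + v\right) 2 v = 2 v \left(-14 + v\right)$)
$k{\left(Z \right)} = \left(6 + Z\right) \left(240 + Z\right)$ ($k{\left(Z \right)} = \left(Z + 6\right) \left(Z + 2 \left(-6\right) \left(-14 - 6\right)\right) = \left(6 + Z\right) \left(Z + 2 \left(-6\right) \left(-20\right)\right) = \left(6 + Z\right) \left(Z + 240\right) = \left(6 + Z\right) \left(240 + Z\right)$)
$\frac{36338}{k{\left(89 \right)}} + \frac{6446}{C{\left(-200 \right)}} = \frac{36338}{1440 + 89^{2} + 246 \cdot 89} + \frac{6446}{-186} = \frac{36338}{1440 + 7921 + 21894} + 6446 \left(- \frac{1}{186}\right) = \frac{36338}{31255} - \frac{3223}{93} = - \frac{97355431}{2906715}$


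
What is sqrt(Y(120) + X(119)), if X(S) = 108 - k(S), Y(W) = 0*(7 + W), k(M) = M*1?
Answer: I*sqrt(11) ≈ 3.3166*I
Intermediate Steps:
k(M) = M
Y(W) = 0
X(S) = 108 - S
sqrt(Y(120) + X(119)) = sqrt(0 + (108 - 1*119)) = sqrt(0 + (108 - 119)) = sqrt(0 - 11) = sqrt(-11) = I*sqrt(11)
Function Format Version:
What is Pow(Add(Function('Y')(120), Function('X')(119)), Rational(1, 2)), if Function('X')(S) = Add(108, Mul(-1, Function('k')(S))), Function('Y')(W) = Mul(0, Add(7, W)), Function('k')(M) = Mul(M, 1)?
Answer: Mul(I, Pow(11, Rational(1, 2))) ≈ Mul(3.3166, I)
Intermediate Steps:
Function('k')(M) = M
Function('Y')(W) = 0
Function('X')(S) = Add(108, Mul(-1, S))
Pow(Add(Function('Y')(120), Function('X')(119)), Rational(1, 2)) = Pow(Add(0, Add(108, Mul(-1, 119))), Rational(1, 2)) = Pow(Add(0, Add(108, -119)), Rational(1, 2)) = Pow(Add(0, -11), Rational(1, 2)) = Pow(-11, Rational(1, 2)) = Mul(I, Pow(11, Rational(1, 2)))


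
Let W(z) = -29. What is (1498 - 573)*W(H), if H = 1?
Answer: -26825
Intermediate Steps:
(1498 - 573)*W(H) = (1498 - 573)*(-29) = 925*(-29) = -26825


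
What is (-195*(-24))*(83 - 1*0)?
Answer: 388440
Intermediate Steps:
(-195*(-24))*(83 - 1*0) = 4680*(83 + 0) = 4680*83 = 388440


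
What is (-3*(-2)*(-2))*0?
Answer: 0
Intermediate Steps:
(-3*(-2)*(-2))*0 = (6*(-2))*0 = -12*0 = 0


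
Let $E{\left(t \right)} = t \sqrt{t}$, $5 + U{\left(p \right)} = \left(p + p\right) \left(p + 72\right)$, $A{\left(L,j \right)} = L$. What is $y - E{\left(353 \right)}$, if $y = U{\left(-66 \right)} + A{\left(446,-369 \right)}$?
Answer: $-351 - 353 \sqrt{353} \approx -6983.3$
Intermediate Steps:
$U{\left(p \right)} = -5 + 2 p \left(72 + p\right)$ ($U{\left(p \right)} = -5 + \left(p + p\right) \left(p + 72\right) = -5 + 2 p \left(72 + p\right)$)
$y = -351$ ($y = \left(-5 + 2 \left(-66\right)^{2} + 144 \left(-66\right)\right) + 446 = \left(-5 + 2 \cdot 4356 - 9504\right) + 446 = \left(-5 + 8712 - 9504\right) + 446 = -797 + 446 = -351$)
$E{\left(t \right)} = t^{\frac{3}{2}}$
$y - E{\left(353 \right)} = -351 - 353^{\frac{3}{2}} = -351 - 353 \sqrt{353}$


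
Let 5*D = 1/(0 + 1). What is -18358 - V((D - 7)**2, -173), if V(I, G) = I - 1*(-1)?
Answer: -460131/25 ≈ -18405.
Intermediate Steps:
D = 1/5 (D = 1/(5*(0 + 1)) = (1/5)/1 = (1/5)*1 = 1/5 ≈ 0.20000)
V(I, G) = 1 + I (V(I, G) = I + 1 = 1 + I)
-18358 - V((D - 7)**2, -173) = -18358 - (1 + (1/5 - 7)**2) = -18358 - (1 + (-34/5)**2) = -18358 - (1 + 1156/25) = -18358 - 1*1181/25 = -18358 - 1181/25 = -460131/25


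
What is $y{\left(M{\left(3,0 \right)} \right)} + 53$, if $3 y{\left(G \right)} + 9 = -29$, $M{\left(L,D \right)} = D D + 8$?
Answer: $\frac{121}{3} \approx 40.333$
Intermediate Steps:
$M{\left(L,D \right)} = 8 + D^{2}$ ($M{\left(L,D \right)} = D^{2} + 8 = 8 + D^{2}$)
$y{\left(G \right)} = - \frac{38}{3}$ ($y{\left(G \right)} = -3 + \frac{1}{3} \left(-29\right) = -3 - \frac{29}{3} = - \frac{38}{3}$)
$y{\left(M{\left(3,0 \right)} \right)} + 53 = - \frac{38}{3} + 53 = \frac{121}{3}$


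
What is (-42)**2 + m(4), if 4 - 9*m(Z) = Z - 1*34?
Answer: 15910/9 ≈ 1767.8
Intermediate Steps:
m(Z) = 38/9 - Z/9 (m(Z) = 4/9 - (Z - 1*34)/9 = 4/9 - (Z - 34)/9 = 4/9 - (-34 + Z)/9 = 4/9 + (34/9 - Z/9) = 38/9 - Z/9)
(-42)**2 + m(4) = (-42)**2 + (38/9 - 1/9*4) = 1764 + (38/9 - 4/9) = 1764 + 34/9 = 15910/9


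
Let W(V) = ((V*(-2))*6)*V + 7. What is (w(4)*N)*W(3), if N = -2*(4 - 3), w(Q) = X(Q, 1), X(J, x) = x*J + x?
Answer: 1010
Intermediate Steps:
X(J, x) = x + J*x (X(J, x) = J*x + x = x + J*x)
w(Q) = 1 + Q (w(Q) = 1*(1 + Q) = 1 + Q)
N = -2 (N = -2*1 = -2)
W(V) = 7 - 12*V² (W(V) = (-2*V*6)*V + 7 = (-12*V)*V + 7 = -12*V² + 7 = 7 - 12*V²)
(w(4)*N)*W(3) = ((1 + 4)*(-2))*(7 - 12*3²) = (5*(-2))*(7 - 12*9) = -10*(7 - 108) = -10*(-101) = 1010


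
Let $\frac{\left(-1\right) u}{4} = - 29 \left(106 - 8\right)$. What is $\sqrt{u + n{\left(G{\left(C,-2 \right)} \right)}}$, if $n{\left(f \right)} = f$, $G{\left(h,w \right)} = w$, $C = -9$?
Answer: $\sqrt{11366} \approx 106.61$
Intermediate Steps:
$u = 11368$ ($u = - 4 \left(- 29 \left(106 - 8\right)\right) = - 4 \left(\left(-29\right) 98\right) = \left(-4\right) \left(-2842\right) = 11368$)
$\sqrt{u + n{\left(G{\left(C,-2 \right)} \right)}} = \sqrt{11368 - 2} = \sqrt{11366}$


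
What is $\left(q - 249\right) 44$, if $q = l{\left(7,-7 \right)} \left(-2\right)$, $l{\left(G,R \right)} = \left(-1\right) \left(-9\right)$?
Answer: $-11748$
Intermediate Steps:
$l{\left(G,R \right)} = 9$
$q = -18$ ($q = 9 \left(-2\right) = -18$)
$\left(q - 249\right) 44 = \left(-18 - 249\right) 44 = \left(-267\right) 44 = -11748$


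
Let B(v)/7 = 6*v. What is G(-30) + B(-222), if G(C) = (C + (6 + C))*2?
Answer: -9432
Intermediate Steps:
G(C) = 12 + 4*C (G(C) = (6 + 2*C)*2 = 12 + 4*C)
B(v) = 42*v (B(v) = 7*(6*v) = 42*v)
G(-30) + B(-222) = (12 + 4*(-30)) + 42*(-222) = (12 - 120) - 9324 = -108 - 9324 = -9432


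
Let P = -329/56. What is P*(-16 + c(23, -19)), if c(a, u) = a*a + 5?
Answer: -12173/4 ≈ -3043.3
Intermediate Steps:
c(a, u) = 5 + a² (c(a, u) = a² + 5 = 5 + a²)
P = -47/8 (P = -329*1/56 = -47/8 ≈ -5.8750)
P*(-16 + c(23, -19)) = -47*(-16 + (5 + 23²))/8 = -47*(-16 + (5 + 529))/8 = -47*(-16 + 534)/8 = -47/8*518 = -12173/4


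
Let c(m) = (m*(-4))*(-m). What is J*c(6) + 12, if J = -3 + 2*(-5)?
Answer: -1860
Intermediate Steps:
J = -13 (J = -3 - 10 = -13)
c(m) = 4*m**2 (c(m) = (-4*m)*(-m) = 4*m**2)
J*c(6) + 12 = -52*6**2 + 12 = -52*36 + 12 = -13*144 + 12 = -1872 + 12 = -1860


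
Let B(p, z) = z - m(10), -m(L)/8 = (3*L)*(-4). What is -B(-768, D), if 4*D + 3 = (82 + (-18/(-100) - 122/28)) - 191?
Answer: 692331/700 ≈ 989.04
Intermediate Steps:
m(L) = 96*L (m(L) = -8*3*L*(-4) = -(-96)*L = 96*L)
D = -20331/700 (D = -¾ + ((82 + (-18/(-100) - 122/28)) - 191)/4 = -¾ + ((82 + (-18*(-1/100) - 122*1/28)) - 191)/4 = -¾ + ((82 + (9/50 - 61/14)) - 191)/4 = -¾ + ((82 - 731/175) - 191)/4 = -¾ + (13619/175 - 191)/4 = -¾ + (¼)*(-19806/175) = -¾ - 9903/350 = -20331/700 ≈ -29.044)
B(p, z) = -960 + z (B(p, z) = z - 96*10 = z - 1*960 = z - 960 = -960 + z)
-B(-768, D) = -(-960 - 20331/700) = -1*(-692331/700) = 692331/700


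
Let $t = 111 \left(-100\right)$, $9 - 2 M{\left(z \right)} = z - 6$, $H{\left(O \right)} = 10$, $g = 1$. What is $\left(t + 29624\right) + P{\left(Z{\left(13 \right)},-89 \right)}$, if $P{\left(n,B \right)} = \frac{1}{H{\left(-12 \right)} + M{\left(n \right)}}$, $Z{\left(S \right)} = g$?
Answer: $\frac{314909}{17} \approx 18524.0$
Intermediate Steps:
$Z{\left(S \right)} = 1$
$M{\left(z \right)} = \frac{15}{2} - \frac{z}{2}$ ($M{\left(z \right)} = \frac{9}{2} - \frac{z - 6}{2} = \frac{9}{2} - \frac{-6 + z}{2} = \frac{9}{2} - \left(-3 + \frac{z}{2}\right) = \frac{15}{2} - \frac{z}{2}$)
$P{\left(n,B \right)} = \frac{1}{\frac{35}{2} - \frac{n}{2}}$ ($P{\left(n,B \right)} = \frac{1}{10 - \left(- \frac{15}{2} + \frac{n}{2}\right)} = \frac{1}{\frac{35}{2} - \frac{n}{2}}$)
$t = -11100$
$\left(t + 29624\right) + P{\left(Z{\left(13 \right)},-89 \right)} = \left(-11100 + 29624\right) - \frac{2}{-35 + 1} = 18524 - \frac{2}{-34} = 18524 - - \frac{1}{17} = 18524 + \frac{1}{17} = \frac{314909}{17}$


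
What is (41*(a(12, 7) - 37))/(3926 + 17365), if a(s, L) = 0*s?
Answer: -1517/21291 ≈ -0.071251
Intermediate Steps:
a(s, L) = 0
(41*(a(12, 7) - 37))/(3926 + 17365) = (41*(0 - 37))/(3926 + 17365) = (41*(-37))/21291 = -1517*1/21291 = -1517/21291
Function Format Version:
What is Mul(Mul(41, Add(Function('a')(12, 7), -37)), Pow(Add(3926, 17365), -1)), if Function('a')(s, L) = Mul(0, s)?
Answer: Rational(-1517, 21291) ≈ -0.071251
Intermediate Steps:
Function('a')(s, L) = 0
Mul(Mul(41, Add(Function('a')(12, 7), -37)), Pow(Add(3926, 17365), -1)) = Mul(Mul(41, Add(0, -37)), Pow(Add(3926, 17365), -1)) = Mul(Mul(41, -37), Pow(21291, -1)) = Mul(-1517, Rational(1, 21291)) = Rational(-1517, 21291)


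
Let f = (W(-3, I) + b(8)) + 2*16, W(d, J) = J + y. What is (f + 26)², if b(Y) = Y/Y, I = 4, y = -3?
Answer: 3600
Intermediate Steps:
b(Y) = 1
W(d, J) = -3 + J (W(d, J) = J - 3 = -3 + J)
f = 34 (f = ((-3 + 4) + 1) + 2*16 = (1 + 1) + 32 = 2 + 32 = 34)
(f + 26)² = (34 + 26)² = 60² = 3600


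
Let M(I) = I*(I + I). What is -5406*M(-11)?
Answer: -1308252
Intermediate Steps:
M(I) = 2*I² (M(I) = I*(2*I) = 2*I²)
-5406*M(-11) = -10812*(-11)² = -10812*121 = -5406*242 = -1308252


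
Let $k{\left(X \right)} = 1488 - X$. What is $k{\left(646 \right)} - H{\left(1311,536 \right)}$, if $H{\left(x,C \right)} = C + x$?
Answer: $-1005$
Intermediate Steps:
$k{\left(646 \right)} - H{\left(1311,536 \right)} = \left(1488 - 646\right) - \left(536 + 1311\right) = \left(1488 - 646\right) - 1847 = 842 - 1847 = -1005$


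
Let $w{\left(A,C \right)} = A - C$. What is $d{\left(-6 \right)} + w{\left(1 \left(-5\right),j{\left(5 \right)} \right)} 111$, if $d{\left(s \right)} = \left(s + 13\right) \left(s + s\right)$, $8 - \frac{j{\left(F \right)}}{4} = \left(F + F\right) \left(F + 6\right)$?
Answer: $44649$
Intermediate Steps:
$j{\left(F \right)} = 32 - 8 F \left(6 + F\right)$ ($j{\left(F \right)} = 32 - 4 \left(F + F\right) \left(F + 6\right) = 32 - 4 \cdot 2 F \left(6 + F\right) = 32 - 8 F \left(6 + F\right)$)
$d{\left(s \right)} = 2 s \left(13 + s\right)$ ($d{\left(s \right)} = \left(13 + s\right) 2 s = 2 s \left(13 + s\right)$)
$d{\left(-6 \right)} + w{\left(1 \left(-5\right),j{\left(5 \right)} \right)} 111 = 2 \left(-6\right) \left(13 - 6\right) + \left(1 \left(-5\right) - \left(32 - 240 - 8 \cdot 5^{2}\right)\right) 111 = 2 \left(-6\right) 7 + \left(-5 - \left(32 - 240 - 200\right)\right) 111 = -84 + \left(-5 - \left(32 - 240 - 200\right)\right) 111 = -84 + \left(-5 - -408\right) 111 = -84 + \left(-5 + 408\right) 111 = -84 + 403 \cdot 111 = -84 + 44733 = 44649$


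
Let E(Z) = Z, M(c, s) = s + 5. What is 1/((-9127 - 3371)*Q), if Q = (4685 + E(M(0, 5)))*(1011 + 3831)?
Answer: -1/284119408620 ≈ -3.5196e-12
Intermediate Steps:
M(c, s) = 5 + s
Q = 22733190 (Q = (4685 + (5 + 5))*(1011 + 3831) = (4685 + 10)*4842 = 4695*4842 = 22733190)
1/((-9127 - 3371)*Q) = 1/(-9127 - 3371*22733190) = (1/22733190)/(-12498) = -1/12498*1/22733190 = -1/284119408620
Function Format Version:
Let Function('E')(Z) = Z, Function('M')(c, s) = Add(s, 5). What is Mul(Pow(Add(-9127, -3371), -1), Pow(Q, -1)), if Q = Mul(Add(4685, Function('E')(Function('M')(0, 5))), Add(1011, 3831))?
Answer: Rational(-1, 284119408620) ≈ -3.5196e-12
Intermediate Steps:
Function('M')(c, s) = Add(5, s)
Q = 22733190 (Q = Mul(Add(4685, Add(5, 5)), Add(1011, 3831)) = Mul(Add(4685, 10), 4842) = Mul(4695, 4842) = 22733190)
Mul(Pow(Add(-9127, -3371), -1), Pow(Q, -1)) = Mul(Pow(Add(-9127, -3371), -1), Pow(22733190, -1)) = Mul(Pow(-12498, -1), Rational(1, 22733190)) = Mul(Rational(-1, 12498), Rational(1, 22733190)) = Rational(-1, 284119408620)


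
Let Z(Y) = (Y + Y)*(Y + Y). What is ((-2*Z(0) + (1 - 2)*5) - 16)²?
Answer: 441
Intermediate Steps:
Z(Y) = 4*Y² (Z(Y) = (2*Y)*(2*Y) = 4*Y²)
((-2*Z(0) + (1 - 2)*5) - 16)² = ((-8*0² + (1 - 2)*5) - 16)² = ((-8*0 - 1*5) - 16)² = ((-2*0 - 5) - 16)² = ((0 - 5) - 16)² = (-5 - 16)² = (-21)² = 441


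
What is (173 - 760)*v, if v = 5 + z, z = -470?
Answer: 272955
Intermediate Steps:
v = -465 (v = 5 - 470 = -465)
(173 - 760)*v = (173 - 760)*(-465) = -587*(-465) = 272955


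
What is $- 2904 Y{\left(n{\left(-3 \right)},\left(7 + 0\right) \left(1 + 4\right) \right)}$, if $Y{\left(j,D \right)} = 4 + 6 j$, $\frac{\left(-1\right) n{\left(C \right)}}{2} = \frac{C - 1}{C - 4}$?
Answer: $\frac{58080}{7} \approx 8297.1$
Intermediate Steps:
$n{\left(C \right)} = - \frac{2 \left(-1 + C\right)}{-4 + C}$ ($n{\left(C \right)} = - 2 \frac{C - 1}{C - 4} = - 2 \frac{-1 + C}{-4 + C} = - \frac{2 \left(-1 + C\right)}{-4 + C}$)
$- 2904 Y{\left(n{\left(-3 \right)},\left(7 + 0\right) \left(1 + 4\right) \right)} = - 2904 \left(4 + 6 \frac{2 \left(1 - -3\right)}{-4 - 3}\right) = - 2904 \left(4 + 6 \frac{2 \left(1 + 3\right)}{-7}\right) = - 2904 \left(4 + 6 \cdot 2 \left(- \frac{1}{7}\right) 4\right) = - 2904 \left(4 + 6 \left(- \frac{8}{7}\right)\right) = - 2904 \left(4 - \frac{48}{7}\right) = \left(-2904\right) \left(- \frac{20}{7}\right) = \frac{58080}{7}$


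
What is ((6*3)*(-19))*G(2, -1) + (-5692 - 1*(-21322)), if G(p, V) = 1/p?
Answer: 15459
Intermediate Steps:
((6*3)*(-19))*G(2, -1) + (-5692 - 1*(-21322)) = ((6*3)*(-19))/2 + (-5692 - 1*(-21322)) = (18*(-19))*(1/2) + (-5692 + 21322) = -342*1/2 + 15630 = -171 + 15630 = 15459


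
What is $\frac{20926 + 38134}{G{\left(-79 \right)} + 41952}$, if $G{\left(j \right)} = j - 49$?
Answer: $\frac{14765}{10456} \approx 1.4121$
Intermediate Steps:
$G{\left(j \right)} = -49 + j$
$\frac{20926 + 38134}{G{\left(-79 \right)} + 41952} = \frac{20926 + 38134}{\left(-49 - 79\right) + 41952} = \frac{59060}{-128 + 41952} = \frac{59060}{41824} = 59060 \cdot \frac{1}{41824} = \frac{14765}{10456}$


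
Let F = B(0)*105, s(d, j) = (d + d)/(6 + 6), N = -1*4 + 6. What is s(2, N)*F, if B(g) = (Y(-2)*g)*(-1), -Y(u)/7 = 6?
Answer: 0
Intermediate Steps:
Y(u) = -42 (Y(u) = -7*6 = -42)
B(g) = 42*g (B(g) = -42*g*(-1) = 42*g)
N = 2 (N = -4 + 6 = 2)
s(d, j) = d/6 (s(d, j) = (2*d)/12 = (2*d)*(1/12) = d/6)
F = 0 (F = (42*0)*105 = 0*105 = 0)
s(2, N)*F = ((1/6)*2)*0 = (1/3)*0 = 0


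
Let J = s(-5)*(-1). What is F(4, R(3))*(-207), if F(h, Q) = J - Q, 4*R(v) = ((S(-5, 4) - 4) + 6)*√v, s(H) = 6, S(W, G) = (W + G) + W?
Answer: 1242 - 207*√3 ≈ 883.47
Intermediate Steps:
S(W, G) = G + 2*W (S(W, G) = (G + W) + W = G + 2*W)
R(v) = -√v (R(v) = ((((4 + 2*(-5)) - 4) + 6)*√v)/4 = ((((4 - 10) - 4) + 6)*√v)/4 = (((-6 - 4) + 6)*√v)/4 = ((-10 + 6)*√v)/4 = (-4*√v)/4 = -√v)
J = -6 (J = 6*(-1) = -6)
F(h, Q) = -6 - Q
F(4, R(3))*(-207) = (-6 - (-1)*√3)*(-207) = (-6 + √3)*(-207) = 1242 - 207*√3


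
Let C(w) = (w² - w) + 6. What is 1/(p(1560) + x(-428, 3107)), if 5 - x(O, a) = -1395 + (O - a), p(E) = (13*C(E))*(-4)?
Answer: -1/126461457 ≈ -7.9075e-9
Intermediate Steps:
C(w) = 6 + w² - w
p(E) = -312 - 52*E² + 52*E (p(E) = (13*(6 + E² - E))*(-4) = (78 - 13*E + 13*E²)*(-4) = -312 - 52*E² + 52*E)
x(O, a) = 1400 + a - O (x(O, a) = 5 - (-1395 + (O - a)) = 5 - (-1395 + O - a) = 5 + (1395 + a - O) = 1400 + a - O)
1/(p(1560) + x(-428, 3107)) = 1/((-312 - 52*1560² + 52*1560) + (1400 + 3107 - 1*(-428))) = 1/((-312 - 52*2433600 + 81120) + (1400 + 3107 + 428)) = 1/((-312 - 126547200 + 81120) + 4935) = 1/(-126466392 + 4935) = 1/(-126461457) = -1/126461457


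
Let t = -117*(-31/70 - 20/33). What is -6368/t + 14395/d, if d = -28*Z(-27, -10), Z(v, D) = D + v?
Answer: -3719596645/97898892 ≈ -37.994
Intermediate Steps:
t = 94497/770 (t = -117*(-31*1/70 - 20*1/33) = -117*(-31/70 - 20/33) = -117*(-2423/2310) = 94497/770 ≈ 122.72)
d = 1036 (d = -28*(-10 - 27) = -28*(-37) = 1036)
-6368/t + 14395/d = -6368/94497/770 + 14395/1036 = -6368*770/94497 + 14395*(1/1036) = -4903360/94497 + 14395/1036 = -3719596645/97898892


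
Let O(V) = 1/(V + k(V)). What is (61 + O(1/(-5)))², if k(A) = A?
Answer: 13689/4 ≈ 3422.3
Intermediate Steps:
O(V) = 1/(2*V) (O(V) = 1/(V + V) = 1/(2*V))
(61 + O(1/(-5)))² = (61 + 1/(2*(1/(-5))))² = (61 + 1/(2*(-⅕)))² = (61 + (½)*(-5))² = (61 - 5/2)² = (117/2)² = 13689/4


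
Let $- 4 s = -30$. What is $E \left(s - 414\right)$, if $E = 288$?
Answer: $-117072$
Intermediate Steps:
$s = \frac{15}{2}$ ($s = \left(- \frac{1}{4}\right) \left(-30\right) = \frac{15}{2} \approx 7.5$)
$E \left(s - 414\right) = 288 \left(\frac{15}{2} - 414\right) = 288 \left(- \frac{813}{2}\right) = -117072$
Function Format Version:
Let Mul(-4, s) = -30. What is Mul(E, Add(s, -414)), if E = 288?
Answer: -117072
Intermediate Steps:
s = Rational(15, 2) (s = Mul(Rational(-1, 4), -30) = Rational(15, 2) ≈ 7.5000)
Mul(E, Add(s, -414)) = Mul(288, Add(Rational(15, 2), -414)) = Mul(288, Rational(-813, 2)) = -117072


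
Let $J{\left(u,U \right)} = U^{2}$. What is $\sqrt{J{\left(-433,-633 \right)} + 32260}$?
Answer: $\sqrt{432949} \approx 657.99$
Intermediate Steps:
$\sqrt{J{\left(-433,-633 \right)} + 32260} = \sqrt{\left(-633\right)^{2} + 32260} = \sqrt{400689 + 32260} = \sqrt{432949}$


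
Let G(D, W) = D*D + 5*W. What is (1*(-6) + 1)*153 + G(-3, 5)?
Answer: -731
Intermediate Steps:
G(D, W) = D² + 5*W
(1*(-6) + 1)*153 + G(-3, 5) = (1*(-6) + 1)*153 + ((-3)² + 5*5) = (-6 + 1)*153 + (9 + 25) = -5*153 + 34 = -765 + 34 = -731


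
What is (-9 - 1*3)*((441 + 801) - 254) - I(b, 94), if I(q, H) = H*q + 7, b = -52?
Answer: -6975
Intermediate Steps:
I(q, H) = 7 + H*q
(-9 - 1*3)*((441 + 801) - 254) - I(b, 94) = (-9 - 1*3)*((441 + 801) - 254) - (7 + 94*(-52)) = (-9 - 3)*(1242 - 254) - (7 - 4888) = -12*988 - 1*(-4881) = -11856 + 4881 = -6975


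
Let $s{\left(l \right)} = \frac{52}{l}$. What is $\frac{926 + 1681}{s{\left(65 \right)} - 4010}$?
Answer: $- \frac{4345}{6682} \approx -0.65025$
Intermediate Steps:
$\frac{926 + 1681}{s{\left(65 \right)} - 4010} = \frac{926 + 1681}{\frac{52}{65} - 4010} = \frac{2607}{52 \cdot \frac{1}{65} - 4010} = \frac{2607}{\frac{4}{5} - 4010} = \frac{2607}{- \frac{20046}{5}} = 2607 \left(- \frac{5}{20046}\right) = - \frac{4345}{6682}$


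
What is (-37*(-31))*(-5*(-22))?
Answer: 126170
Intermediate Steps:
(-37*(-31))*(-5*(-22)) = 1147*110 = 126170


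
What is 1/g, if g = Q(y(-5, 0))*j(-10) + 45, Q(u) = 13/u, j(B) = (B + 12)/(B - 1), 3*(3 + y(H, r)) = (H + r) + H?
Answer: 209/9483 ≈ 0.022039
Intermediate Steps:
y(H, r) = -3 + r/3 + 2*H/3 (y(H, r) = -3 + ((H + r) + H)/3 = -3 + (r + 2*H)/3 = -3 + (r/3 + 2*H/3) = -3 + r/3 + 2*H/3)
j(B) = (12 + B)/(-1 + B)
g = 9483/209 (g = (13/(-3 + (⅓)*0 + (⅔)*(-5)))*((12 - 10)/(-1 - 10)) + 45 = (13/(-3 + 0 - 10/3))*(2/(-11)) + 45 = (13/(-19/3))*(-1/11*2) + 45 = (13*(-3/19))*(-2/11) + 45 = -39/19*(-2/11) + 45 = 78/209 + 45 = 9483/209 ≈ 45.373)
1/g = 1/(9483/209) = 209/9483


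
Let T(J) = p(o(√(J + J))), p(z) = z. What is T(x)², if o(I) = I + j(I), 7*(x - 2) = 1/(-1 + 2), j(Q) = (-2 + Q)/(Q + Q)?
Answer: (46 + √210)²/840 ≈ 4.3562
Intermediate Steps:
j(Q) = (-2 + Q)/(2*Q) (j(Q) = (-2 + Q)/((2*Q)) = (-2 + Q)*(1/(2*Q)) = (-2 + Q)/(2*Q))
x = 15/7 (x = 2 + 1/(7*(-1 + 2)) = 2 + (⅐)/1 = 2 + (⅐)*1 = 2 + ⅐ = 15/7 ≈ 2.1429)
o(I) = I + (-2 + I)/(2*I)
T(J) = ½ + √2*√J - √2/(2*√J) (T(J) = ½ + √(J + J) - 1/(√(J + J)) = ½ + √(2*J) - 1/(√(2*J)) = ½ + √2*√J - 1/(√2*√J) = ½ + √2*√J - √2/(2*√J))
T(x)² = ((√(15/7) - √2 + 2*(15/7)*√2)/(2*√(15/7)))² = ((√105/15)*(√105/7 - √2 + 30*√2/7)/2)² = ((√105/15)*(√105/7 + 23*√2/7)/2)² = (√105*(√105/7 + 23*√2/7)/30)² = 7*(√105/7 + 23*√2/7)²/60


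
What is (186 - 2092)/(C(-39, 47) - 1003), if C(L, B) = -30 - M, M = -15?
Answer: 953/509 ≈ 1.8723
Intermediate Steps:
C(L, B) = -15 (C(L, B) = -30 - 1*(-15) = -30 + 15 = -15)
(186 - 2092)/(C(-39, 47) - 1003) = (186 - 2092)/(-15 - 1003) = -1906/(-1018) = -1906*(-1/1018) = 953/509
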